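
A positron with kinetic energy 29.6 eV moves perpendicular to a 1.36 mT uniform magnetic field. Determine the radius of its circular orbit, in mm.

Convert the energy: K = 29.6 eV = 4.74×10^-18 J.
v = √(2K/m) = √(2·4.74×10^-18/9.11×10^-31) = 3.22×10^6 m/s.
r = mv/(qB) = (9.11×10^-31)(3.22×10^6) / [(1×1.60×10^-19)(1.36×10^-3)] = 0.0135 m.

r ≈ 13.5 mm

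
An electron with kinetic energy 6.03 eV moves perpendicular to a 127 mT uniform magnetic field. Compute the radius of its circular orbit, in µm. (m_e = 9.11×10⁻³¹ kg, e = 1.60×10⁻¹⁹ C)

r ≈ 65.2 µm

Convert the energy: K = 6.03 eV = 9.65×10^-19 J.
v = √(2K/m) = √(2·9.65×10^-19/9.11×10^-31) = 1.46×10^6 m/s.
r = mv/(qB) = (9.11×10^-31)(1.46×10^6) / [(1×1.60×10^-19)(0.127)] = 6.52×10^-5 m.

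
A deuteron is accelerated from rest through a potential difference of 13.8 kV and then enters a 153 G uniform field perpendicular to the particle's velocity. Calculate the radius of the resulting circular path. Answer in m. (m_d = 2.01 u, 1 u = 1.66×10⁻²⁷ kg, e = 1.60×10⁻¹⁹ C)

The kinetic energy gained is K = qV = (1×1.60×10^-19)(1.38×10^4) = 2.21×10^-15 J.
v = √(2K/m) = 1.15×10^6 m/s.
r = mv/(qB) = (3.34×10^-27)(1.15×10^6) / [(1×1.60×10^-19)(0.0153)] = 1.57 m.

r ≈ 1.57 m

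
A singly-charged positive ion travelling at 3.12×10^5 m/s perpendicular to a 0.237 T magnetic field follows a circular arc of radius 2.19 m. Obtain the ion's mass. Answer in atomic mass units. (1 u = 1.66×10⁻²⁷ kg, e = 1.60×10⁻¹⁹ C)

qvB = mv²/r ⇒ m = qBr/v.
m = (1×1.60×10^-19)(0.237)(2.19) / (3.12×10^5) = 2.66×10^-25 kg = 160 u.

m ≈ 160 u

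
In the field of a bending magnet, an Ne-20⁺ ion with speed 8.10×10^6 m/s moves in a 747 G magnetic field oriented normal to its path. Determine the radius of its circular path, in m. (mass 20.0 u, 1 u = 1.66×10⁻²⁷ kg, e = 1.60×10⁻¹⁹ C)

The magnetic force provides the centripetal force: qvB = mv²/r, so r = mv/(qB).
r = (3.32×10^-26 kg)(8.10×10^6 m/s) / [(1×1.60×10^-19 C)(0.0747 T)] = 22.5 m.

r ≈ 22.5 m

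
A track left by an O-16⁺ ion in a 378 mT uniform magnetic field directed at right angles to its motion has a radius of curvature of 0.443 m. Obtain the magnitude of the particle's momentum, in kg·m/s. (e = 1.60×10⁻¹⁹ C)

Since qvB = mv²/r, the momentum p = mv = qBr.
p = (1×1.60×10^-19)(0.378)(0.443) = 2.68×10^-20 kg·m/s.

p ≈ 2.68×10^-20 kg·m/s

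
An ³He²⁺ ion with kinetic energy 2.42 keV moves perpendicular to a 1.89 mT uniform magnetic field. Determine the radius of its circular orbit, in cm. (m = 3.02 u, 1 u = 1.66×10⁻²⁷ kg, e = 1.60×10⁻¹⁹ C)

r ≈ 326 cm

Convert the energy: K = 2.42 keV = 3.87×10^-16 J.
v = √(2K/m) = √(2·3.87×10^-16/5.01×10^-27) = 3.93×10^5 m/s.
r = mv/(qB) = (5.01×10^-27)(3.93×10^5) / [(2×1.60×10^-19)(1.89×10^-3)] = 3.26 m.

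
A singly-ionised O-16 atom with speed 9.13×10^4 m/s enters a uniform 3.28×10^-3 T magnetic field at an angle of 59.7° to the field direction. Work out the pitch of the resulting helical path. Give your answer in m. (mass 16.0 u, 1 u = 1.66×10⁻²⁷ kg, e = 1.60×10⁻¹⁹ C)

The velocity component along B is v∥ = v cos59.7° = 4.61×10^4 m/s.
The cyclotron period T = 2πm/(qB) = 3.18×10^-4 s is set by m, q, B alone.
Pitch = v∥·T = (4.61×10^4)(3.18×10^-4) = 14.6 m.

pitch ≈ 14.6 m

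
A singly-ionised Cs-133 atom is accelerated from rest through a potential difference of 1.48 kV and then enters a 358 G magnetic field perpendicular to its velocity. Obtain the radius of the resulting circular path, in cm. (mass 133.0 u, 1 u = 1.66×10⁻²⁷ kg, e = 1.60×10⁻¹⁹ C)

The kinetic energy gained is K = qV = (1×1.60×10^-19)(1480) = 2.37×10^-16 J.
v = √(2K/m) = 4.63×10^4 m/s.
r = mv/(qB) = (2.21×10^-25)(4.63×10^4) / [(1×1.60×10^-19)(0.0358)] = 1.79 m.

r ≈ 179 cm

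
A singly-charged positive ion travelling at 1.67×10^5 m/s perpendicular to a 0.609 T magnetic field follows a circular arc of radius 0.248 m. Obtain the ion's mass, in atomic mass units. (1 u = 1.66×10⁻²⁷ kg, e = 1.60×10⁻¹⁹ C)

qvB = mv²/r ⇒ m = qBr/v.
m = (1×1.60×10^-19)(0.609)(0.248) / (1.67×10^5) = 1.45×10^-25 kg = 87.2 u.

m ≈ 87.2 u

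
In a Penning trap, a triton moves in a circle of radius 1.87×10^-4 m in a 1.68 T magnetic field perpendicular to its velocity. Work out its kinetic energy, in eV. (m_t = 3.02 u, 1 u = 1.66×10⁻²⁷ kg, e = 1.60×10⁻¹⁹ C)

K ≈ 1.57 eV

v = qBr/m = (1×1.60×10^-19)(1.68)(1.87×10^-4) / (5.01×10^-27) = 1.00×10^4 m/s.
K = ½mv² = 0.5·(5.01×10^-27)·(1.00×10^4)² = 2.52×10^-19 J = 1.57 eV.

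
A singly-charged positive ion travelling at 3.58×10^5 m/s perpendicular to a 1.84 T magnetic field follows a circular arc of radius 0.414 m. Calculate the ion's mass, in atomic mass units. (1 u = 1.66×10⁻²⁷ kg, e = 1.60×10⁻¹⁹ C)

qvB = mv²/r ⇒ m = qBr/v.
m = (1×1.60×10^-19)(1.84)(0.414) / (3.58×10^5) = 3.40×10^-25 kg = 205 u.

m ≈ 205 u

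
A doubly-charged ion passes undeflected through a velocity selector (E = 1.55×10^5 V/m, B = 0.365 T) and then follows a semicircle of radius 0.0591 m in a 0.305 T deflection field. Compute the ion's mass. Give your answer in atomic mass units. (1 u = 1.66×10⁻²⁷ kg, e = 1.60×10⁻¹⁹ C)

m ≈ 8.18 u

v = E/B₁ = 4.25×10^5 m/s.
From r = mv/(qB₂), m = qB₂r/v = (2×1.60×10^-19)(0.305)(0.0591) / (4.25×10^5) = 1.36×10^-26 kg.
In atomic mass units: m = 1.36×10^-26 / 1.66×10^-27 = 8.18 u.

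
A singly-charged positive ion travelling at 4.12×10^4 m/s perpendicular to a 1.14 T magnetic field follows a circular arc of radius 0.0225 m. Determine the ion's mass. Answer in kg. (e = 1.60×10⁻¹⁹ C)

qvB = mv²/r ⇒ m = qBr/v.
m = (1×1.60×10^-19)(1.14)(0.0225) / (4.12×10^4) = 9.96×10^-26 kg.

m ≈ 9.96×10^-26 kg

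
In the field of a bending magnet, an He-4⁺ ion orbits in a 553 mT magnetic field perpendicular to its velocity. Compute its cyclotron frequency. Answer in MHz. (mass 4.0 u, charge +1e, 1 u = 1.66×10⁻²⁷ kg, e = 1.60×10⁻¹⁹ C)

f ≈ 2.12 MHz

f = qB/(2πm) = (1×1.60×10^-19)(0.553) / [2π(6.64×10^-27)] = 2.12×10^6 Hz.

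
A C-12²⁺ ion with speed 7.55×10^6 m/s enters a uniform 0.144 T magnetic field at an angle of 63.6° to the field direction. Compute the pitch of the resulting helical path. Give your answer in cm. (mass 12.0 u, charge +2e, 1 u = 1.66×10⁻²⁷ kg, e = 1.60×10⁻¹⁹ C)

The velocity component along B is v∥ = v cos63.6° = 3.36×10^6 m/s.
The cyclotron period T = 2πm/(qB) = 2.72×10^-6 s is set by m, q, B alone.
Pitch = v∥·T = (3.36×10^6)(2.72×10^-6) = 9.12 m.

pitch ≈ 912 cm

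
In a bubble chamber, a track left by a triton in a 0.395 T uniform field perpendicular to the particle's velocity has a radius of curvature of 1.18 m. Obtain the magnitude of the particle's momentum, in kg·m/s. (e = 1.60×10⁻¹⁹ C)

Since qvB = mv²/r, the momentum p = mv = qBr.
p = (1×1.60×10^-19)(0.395)(1.18) = 7.46×10^-20 kg·m/s.

p ≈ 7.46×10^-20 kg·m/s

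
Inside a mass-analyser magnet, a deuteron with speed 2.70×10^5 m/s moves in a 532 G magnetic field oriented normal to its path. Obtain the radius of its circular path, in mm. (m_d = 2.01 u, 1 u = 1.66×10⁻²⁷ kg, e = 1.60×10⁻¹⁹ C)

r ≈ 106 mm

The magnetic force provides the centripetal force: qvB = mv²/r, so r = mv/(qB).
r = (3.34×10^-27 kg)(2.70×10^5 m/s) / [(1×1.60×10^-19 C)(0.0532 T)] = 0.106 m.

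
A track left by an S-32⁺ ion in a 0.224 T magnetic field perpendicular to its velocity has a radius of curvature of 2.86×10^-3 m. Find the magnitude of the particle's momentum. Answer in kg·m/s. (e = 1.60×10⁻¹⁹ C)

p ≈ 1.03×10^-22 kg·m/s

Since qvB = mv²/r, the momentum p = mv = qBr.
p = (1×1.60×10^-19)(0.224)(2.86×10^-3) = 1.03×10^-22 kg·m/s.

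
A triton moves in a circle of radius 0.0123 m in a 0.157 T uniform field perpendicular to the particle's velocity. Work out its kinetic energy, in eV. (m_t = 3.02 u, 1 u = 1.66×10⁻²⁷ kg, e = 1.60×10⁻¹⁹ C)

K ≈ 59.5 eV

v = qBr/m = (1×1.60×10^-19)(0.157)(0.0123) / (5.01×10^-27) = 6.16×10^4 m/s.
K = ½mv² = 0.5·(5.01×10^-27)·(6.16×10^4)² = 9.52×10^-18 J = 59.5 eV.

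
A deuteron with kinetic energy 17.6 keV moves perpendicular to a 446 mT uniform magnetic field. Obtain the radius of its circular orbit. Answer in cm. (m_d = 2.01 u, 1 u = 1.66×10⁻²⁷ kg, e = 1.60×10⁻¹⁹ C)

Convert the energy: K = 17.6 keV = 2.82×10^-15 J.
v = √(2K/m) = √(2·2.82×10^-15/3.34×10^-27) = 1.30×10^6 m/s.
r = mv/(qB) = (3.34×10^-27)(1.30×10^6) / [(1×1.60×10^-19)(0.446)] = 0.0607 m.

r ≈ 6.07 cm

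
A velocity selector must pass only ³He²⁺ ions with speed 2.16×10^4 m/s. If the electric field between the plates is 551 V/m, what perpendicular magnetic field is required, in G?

qE = qvB ⇒ B = E/v = (551) / (2.16×10^4) = 0.0255 T.

B ≈ 255 G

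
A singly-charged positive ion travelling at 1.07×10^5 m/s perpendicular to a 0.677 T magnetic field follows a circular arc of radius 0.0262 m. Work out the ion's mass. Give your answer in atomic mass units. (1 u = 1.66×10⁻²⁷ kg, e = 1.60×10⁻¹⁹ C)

qvB = mv²/r ⇒ m = qBr/v.
m = (1×1.60×10^-19)(0.677)(0.0262) / (1.07×10^5) = 2.65×10^-26 kg = 16.0 u.

m ≈ 16.0 u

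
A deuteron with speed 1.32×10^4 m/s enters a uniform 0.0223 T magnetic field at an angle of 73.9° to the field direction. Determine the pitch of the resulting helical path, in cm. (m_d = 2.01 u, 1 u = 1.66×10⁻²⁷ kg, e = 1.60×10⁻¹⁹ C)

pitch ≈ 2.15 cm

The velocity component along B is v∥ = v cos73.9° = 3660 m/s.
The cyclotron period T = 2πm/(qB) = 5.88×10^-6 s is set by m, q, B alone.
Pitch = v∥·T = (3660)(5.88×10^-6) = 0.0215 m.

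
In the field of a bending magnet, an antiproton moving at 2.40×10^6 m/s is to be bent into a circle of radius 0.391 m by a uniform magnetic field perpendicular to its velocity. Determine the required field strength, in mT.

B ≈ 64.1 mT

qvB = mv²/r gives B = mv/(qr).
B = (1.67×10^-27)(2.40×10^6) / [(1×1.60×10^-19)(0.391)] = 0.0641 T.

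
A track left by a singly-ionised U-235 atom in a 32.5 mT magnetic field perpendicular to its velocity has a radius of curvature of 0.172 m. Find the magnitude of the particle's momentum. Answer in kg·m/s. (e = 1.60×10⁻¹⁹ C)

Since qvB = mv²/r, the momentum p = mv = qBr.
p = (1×1.60×10^-19)(0.0325)(0.172) = 8.94×10^-22 kg·m/s.

p ≈ 8.94×10^-22 kg·m/s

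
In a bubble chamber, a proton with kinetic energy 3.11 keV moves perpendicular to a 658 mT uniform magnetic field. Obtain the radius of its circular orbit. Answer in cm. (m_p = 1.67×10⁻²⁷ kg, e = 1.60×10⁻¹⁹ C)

r ≈ 1.22 cm

Convert the energy: K = 3.11 keV = 4.98×10^-16 J.
v = √(2K/m) = √(2·4.98×10^-16/1.67×10^-27) = 7.72×10^5 m/s.
r = mv/(qB) = (1.67×10^-27)(7.72×10^5) / [(1×1.60×10^-19)(0.658)] = 0.0122 m.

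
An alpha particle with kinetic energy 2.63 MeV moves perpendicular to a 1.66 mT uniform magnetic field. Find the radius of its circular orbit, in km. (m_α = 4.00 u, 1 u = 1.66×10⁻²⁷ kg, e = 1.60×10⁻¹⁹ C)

Convert the energy: K = 2.63 MeV = 4.21×10^-13 J.
v = √(2K/m) = √(2·4.21×10^-13/6.64×10^-27) = 1.13×10^7 m/s.
r = mv/(qB) = (6.64×10^-27)(1.13×10^7) / [(2×1.60×10^-19)(1.66×10^-3)] = 141 m.

r ≈ 0.141 km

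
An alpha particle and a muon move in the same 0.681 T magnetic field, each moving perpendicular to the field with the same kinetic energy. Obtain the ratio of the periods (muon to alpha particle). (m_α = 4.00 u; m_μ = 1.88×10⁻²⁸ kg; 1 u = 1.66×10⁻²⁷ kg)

T = 2πm/(qB) is independent of speed, so T₂/T₁ = (m₂/q₂)/(m₁/q₁).
T_{muon}/T_{alpha particle} = (1.88×10^-28/1e) / (6.64×10^-27/2e) = 0.0566.

ratio ≈ 0.0566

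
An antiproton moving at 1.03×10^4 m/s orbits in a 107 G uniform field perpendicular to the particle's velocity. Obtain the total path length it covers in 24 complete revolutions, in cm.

L ≈ 152 cm

r = mv/(qB) = 0.0100 m, so one revolution covers 2πr = 0.0631 m.
In 24 revolutions: L = 24·2πr = 1.52 m.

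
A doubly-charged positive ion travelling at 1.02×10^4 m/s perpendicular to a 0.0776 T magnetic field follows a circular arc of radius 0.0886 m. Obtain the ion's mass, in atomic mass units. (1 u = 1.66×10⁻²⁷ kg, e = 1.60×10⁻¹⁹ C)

m ≈ 130 u

qvB = mv²/r ⇒ m = qBr/v.
m = (2×1.60×10^-19)(0.0776)(0.0886) / (1.02×10^4) = 2.16×10^-25 kg = 130 u.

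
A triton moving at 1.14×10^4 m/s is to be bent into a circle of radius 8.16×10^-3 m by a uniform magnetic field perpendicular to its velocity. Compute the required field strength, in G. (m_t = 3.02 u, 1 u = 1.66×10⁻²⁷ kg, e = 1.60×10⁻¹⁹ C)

B ≈ 438 G

qvB = mv²/r gives B = mv/(qr).
B = (5.01×10^-27)(1.14×10^4) / [(1×1.60×10^-19)(8.16×10^-3)] = 0.0438 T.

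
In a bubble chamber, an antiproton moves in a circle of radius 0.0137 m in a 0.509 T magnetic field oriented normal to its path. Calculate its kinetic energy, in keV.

v = qBr/m = (1×1.60×10^-19)(0.509)(0.0137) / (1.67×10^-27) = 6.68×10^5 m/s.
K = ½mv² = 0.5·(1.67×10^-27)·(6.68×10^5)² = 3.73×10^-16 J = 2.33 keV.

K ≈ 2.33 keV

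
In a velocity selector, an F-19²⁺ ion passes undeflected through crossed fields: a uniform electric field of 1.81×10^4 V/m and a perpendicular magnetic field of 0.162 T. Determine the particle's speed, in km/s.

For zero net force, qE = qvB, so v = E/B.
v = (1.81×10^4) / (0.162) = 1.12×10^5 m/s.

v ≈ 112 km/s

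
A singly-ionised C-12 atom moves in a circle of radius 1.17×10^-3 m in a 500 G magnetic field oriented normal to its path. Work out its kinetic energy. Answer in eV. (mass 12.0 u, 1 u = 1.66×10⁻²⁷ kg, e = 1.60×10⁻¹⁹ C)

K ≈ 0.0137 eV

v = qBr/m = (1×1.60×10^-19)(0.0500)(1.17×10^-3) / (1.99×10^-26) = 470 m/s.
K = ½mv² = 0.5·(1.99×10^-26)·(470)² = 2.20×10^-21 J = 0.0137 eV.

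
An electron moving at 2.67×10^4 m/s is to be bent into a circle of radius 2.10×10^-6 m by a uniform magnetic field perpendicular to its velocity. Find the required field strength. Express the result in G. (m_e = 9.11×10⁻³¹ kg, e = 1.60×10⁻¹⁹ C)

B ≈ 724 G

qvB = mv²/r gives B = mv/(qr).
B = (9.11×10^-31)(2.67×10^4) / [(1×1.60×10^-19)(2.10×10^-6)] = 0.0724 T.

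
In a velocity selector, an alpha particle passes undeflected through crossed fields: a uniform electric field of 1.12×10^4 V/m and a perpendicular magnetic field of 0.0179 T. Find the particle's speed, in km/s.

For zero net force, qE = qvB, so v = E/B.
v = (1.12×10^4) / (0.0179) = 6.26×10^5 m/s.

v ≈ 626 km/s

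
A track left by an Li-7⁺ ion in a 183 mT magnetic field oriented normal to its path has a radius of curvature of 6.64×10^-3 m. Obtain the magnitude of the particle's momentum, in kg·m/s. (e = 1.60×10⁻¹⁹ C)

Since qvB = mv²/r, the momentum p = mv = qBr.
p = (1×1.60×10^-19)(0.183)(6.64×10^-3) = 1.94×10^-22 kg·m/s.

p ≈ 1.94×10^-22 kg·m/s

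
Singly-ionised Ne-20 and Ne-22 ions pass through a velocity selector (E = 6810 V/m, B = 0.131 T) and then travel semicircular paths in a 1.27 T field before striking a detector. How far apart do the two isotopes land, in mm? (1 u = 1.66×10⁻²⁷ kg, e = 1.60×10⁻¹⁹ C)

Δd ≈ 1.70 mm

Both emerge at v = E/B₁ = 5.20×10^4 m/s.
r = mv/(qB₂), so r₁ = 8.494×10^-3 m and r₂ = 9.343×10^-3 m, giving Δr = 8.49×10^-4 m.
After a semicircle each ion lands a diameter 2r from the entry slit, so the separation is 2Δr = 1.70×10^-3 m.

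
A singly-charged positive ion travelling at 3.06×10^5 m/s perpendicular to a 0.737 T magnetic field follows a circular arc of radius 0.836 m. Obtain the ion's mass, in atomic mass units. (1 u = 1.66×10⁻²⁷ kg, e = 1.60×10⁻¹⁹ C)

m ≈ 194 u

qvB = mv²/r ⇒ m = qBr/v.
m = (1×1.60×10^-19)(0.737)(0.836) / (3.06×10^5) = 3.22×10^-25 kg = 194 u.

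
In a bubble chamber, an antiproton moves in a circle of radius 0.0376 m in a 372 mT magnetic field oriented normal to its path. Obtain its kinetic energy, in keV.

K ≈ 9.37 keV

v = qBr/m = (1×1.60×10^-19)(0.372)(0.0376) / (1.67×10^-27) = 1.34×10^6 m/s.
K = ½mv² = 0.5·(1.67×10^-27)·(1.34×10^6)² = 1.50×10^-15 J = 9.37 keV.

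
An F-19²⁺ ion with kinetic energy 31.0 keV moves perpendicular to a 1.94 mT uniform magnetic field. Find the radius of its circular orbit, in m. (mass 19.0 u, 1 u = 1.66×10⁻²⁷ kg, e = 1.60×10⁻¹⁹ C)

r ≈ 28.5 m

Convert the energy: K = 31.0 keV = 4.96×10^-15 J.
v = √(2K/m) = √(2·4.96×10^-15/3.15×10^-26) = 5.61×10^5 m/s.
r = mv/(qB) = (3.15×10^-26)(5.61×10^5) / [(2×1.60×10^-19)(1.94×10^-3)] = 28.5 m.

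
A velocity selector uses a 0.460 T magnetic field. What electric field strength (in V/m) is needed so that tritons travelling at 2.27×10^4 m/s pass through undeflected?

qE = qvB ⇒ E = vB = (2.27×10^4)(0.460) = 1.04×10^4 V/m.

E ≈ 1.04×10^4 V/m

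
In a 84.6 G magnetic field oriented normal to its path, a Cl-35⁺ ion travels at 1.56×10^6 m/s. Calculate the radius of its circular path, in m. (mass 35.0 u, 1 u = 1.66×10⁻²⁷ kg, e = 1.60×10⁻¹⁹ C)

r ≈ 67.0 m

The magnetic force provides the centripetal force: qvB = mv²/r, so r = mv/(qB).
r = (5.81×10^-26 kg)(1.56×10^6 m/s) / [(1×1.60×10^-19 C)(8.46×10^-3 T)] = 67.0 m.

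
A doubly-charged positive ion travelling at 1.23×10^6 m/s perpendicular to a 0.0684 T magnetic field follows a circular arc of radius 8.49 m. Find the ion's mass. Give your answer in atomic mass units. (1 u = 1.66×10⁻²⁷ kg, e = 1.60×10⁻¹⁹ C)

qvB = mv²/r ⇒ m = qBr/v.
m = (2×1.60×10^-19)(0.0684)(8.49) / (1.23×10^6) = 1.51×10^-25 kg = 91.0 u.

m ≈ 91.0 u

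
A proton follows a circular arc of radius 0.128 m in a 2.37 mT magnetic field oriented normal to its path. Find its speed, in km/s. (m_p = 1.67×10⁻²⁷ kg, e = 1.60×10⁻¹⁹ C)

v ≈ 29.1 km/s

From qvB = mv²/r, v = qBr/m.
v = (1×1.60×10^-19)(2.37×10^-3)(0.128) / (1.67×10^-27) = 2.91×10^4 m/s.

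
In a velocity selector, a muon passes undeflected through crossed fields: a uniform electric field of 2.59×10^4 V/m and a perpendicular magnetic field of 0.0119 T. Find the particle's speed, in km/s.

v ≈ 2180 km/s

For zero net force, qE = qvB, so v = E/B.
v = (2.59×10^4) / (0.0119) = 2.18×10^6 m/s.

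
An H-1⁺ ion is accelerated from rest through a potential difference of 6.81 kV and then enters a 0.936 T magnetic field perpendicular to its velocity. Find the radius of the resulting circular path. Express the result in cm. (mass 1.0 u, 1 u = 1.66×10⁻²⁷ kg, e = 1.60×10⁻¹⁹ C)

r ≈ 1.27 cm

The kinetic energy gained is K = qV = (1×1.60×10^-19)(6810) = 1.09×10^-15 J.
v = √(2K/m) = 1.15×10^6 m/s.
r = mv/(qB) = (1.66×10^-27)(1.15×10^6) / [(1×1.60×10^-19)(0.936)] = 0.0127 m.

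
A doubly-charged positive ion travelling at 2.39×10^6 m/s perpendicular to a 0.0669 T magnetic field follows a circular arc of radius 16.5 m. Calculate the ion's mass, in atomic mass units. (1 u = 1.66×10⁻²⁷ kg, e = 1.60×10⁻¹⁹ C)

qvB = mv²/r ⇒ m = qBr/v.
m = (2×1.60×10^-19)(0.0669)(16.5) / (2.39×10^6) = 1.48×10^-25 kg = 89.0 u.

m ≈ 89.0 u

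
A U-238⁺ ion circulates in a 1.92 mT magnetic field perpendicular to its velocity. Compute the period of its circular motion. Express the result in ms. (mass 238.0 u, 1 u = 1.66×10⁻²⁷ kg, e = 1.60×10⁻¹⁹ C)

T ≈ 8.08 ms

The cyclotron period is independent of speed: T = 2πm/(qB).
T = 2π(3.95×10^-25) / [(1×1.60×10^-19)(1.92×10^-3)] = 8.08×10^-3 s.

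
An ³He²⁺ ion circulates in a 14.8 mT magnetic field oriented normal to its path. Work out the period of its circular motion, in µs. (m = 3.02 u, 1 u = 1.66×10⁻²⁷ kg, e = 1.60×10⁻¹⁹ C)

The cyclotron period is independent of speed: T = 2πm/(qB).
T = 2π(5.01×10^-27) / [(2×1.60×10^-19)(0.0148)] = 6.65×10^-6 s.

T ≈ 6.65 µs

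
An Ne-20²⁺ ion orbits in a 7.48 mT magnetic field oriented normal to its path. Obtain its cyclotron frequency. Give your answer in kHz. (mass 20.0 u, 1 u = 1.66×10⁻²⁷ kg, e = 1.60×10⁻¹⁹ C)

f = qB/(2πm) = (2×1.60×10^-19)(7.48×10^-3) / [2π(3.32×10^-26)] = 1.15×10^4 Hz.

f ≈ 11.5 kHz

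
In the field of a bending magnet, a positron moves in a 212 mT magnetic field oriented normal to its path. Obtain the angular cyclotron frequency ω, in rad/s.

ω = qB/m = (1×1.60×10^-19)(0.212) / (9.11×10^-31) = 3.72×10^10 rad/s.

ω ≈ 3.72×10^10 rad/s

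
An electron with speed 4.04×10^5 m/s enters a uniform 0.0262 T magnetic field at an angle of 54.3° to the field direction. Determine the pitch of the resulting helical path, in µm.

pitch ≈ 322 µm

The velocity component along B is v∥ = v cos54.3° = 2.36×10^5 m/s.
The cyclotron period T = 2πm/(qB) = 1.37×10^-9 s is set by m, q, B alone.
Pitch = v∥·T = (2.36×10^5)(1.37×10^-9) = 3.22×10^-4 m.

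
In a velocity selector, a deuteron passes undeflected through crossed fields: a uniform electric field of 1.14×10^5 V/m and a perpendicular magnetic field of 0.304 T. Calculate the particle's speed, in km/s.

For zero net force, qE = qvB, so v = E/B.
v = (1.14×10^5) / (0.304) = 3.75×10^5 m/s.

v ≈ 375 km/s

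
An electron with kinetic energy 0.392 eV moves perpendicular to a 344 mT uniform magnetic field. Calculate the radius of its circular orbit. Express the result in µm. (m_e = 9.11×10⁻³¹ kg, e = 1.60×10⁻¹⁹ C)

r ≈ 6.14 µm

Convert the energy: K = 0.392 eV = 6.27×10^-20 J.
v = √(2K/m) = √(2·6.27×10^-20/9.11×10^-31) = 3.71×10^5 m/s.
r = mv/(qB) = (9.11×10^-31)(3.71×10^5) / [(1×1.60×10^-19)(0.344)] = 6.14×10^-6 m.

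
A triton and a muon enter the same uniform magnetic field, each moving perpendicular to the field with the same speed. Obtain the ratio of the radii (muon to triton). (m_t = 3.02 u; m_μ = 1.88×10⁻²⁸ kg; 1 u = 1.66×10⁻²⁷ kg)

r = mv/(qB) ⇒ at equal v, r ∝ m/q.
r_{muon}/r_{triton} = 0.0375.

ratio ≈ 0.0375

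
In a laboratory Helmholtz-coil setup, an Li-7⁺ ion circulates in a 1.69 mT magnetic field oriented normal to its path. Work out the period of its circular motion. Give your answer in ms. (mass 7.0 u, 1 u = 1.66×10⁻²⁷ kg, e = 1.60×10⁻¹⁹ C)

The cyclotron period is independent of speed: T = 2πm/(qB).
T = 2π(1.16×10^-26) / [(1×1.60×10^-19)(1.69×10^-3)] = 2.70×10^-4 s.

T ≈ 0.270 ms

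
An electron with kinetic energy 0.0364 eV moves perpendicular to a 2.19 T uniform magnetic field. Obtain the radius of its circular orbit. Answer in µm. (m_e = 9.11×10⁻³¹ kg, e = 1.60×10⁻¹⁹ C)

Convert the energy: K = 0.0364 eV = 5.82×10^-21 J.
v = √(2K/m) = √(2·5.82×10^-21/9.11×10^-31) = 1.13×10^5 m/s.
r = mv/(qB) = (9.11×10^-31)(1.13×10^5) / [(1×1.60×10^-19)(2.19)] = 2.94×10^-7 m.

r ≈ 0.294 µm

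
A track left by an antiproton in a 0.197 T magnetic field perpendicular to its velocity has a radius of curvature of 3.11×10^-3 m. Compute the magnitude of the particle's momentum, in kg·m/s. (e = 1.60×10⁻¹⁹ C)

Since qvB = mv²/r, the momentum p = mv = qBr.
p = (1×1.60×10^-19)(0.197)(3.11×10^-3) = 9.80×10^-23 kg·m/s.

p ≈ 9.80×10^-23 kg·m/s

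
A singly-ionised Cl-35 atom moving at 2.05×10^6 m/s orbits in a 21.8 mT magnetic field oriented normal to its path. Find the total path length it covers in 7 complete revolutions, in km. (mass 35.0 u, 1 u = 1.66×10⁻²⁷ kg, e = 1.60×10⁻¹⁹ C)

r = mv/(qB) = 34.1 m, so one revolution covers 2πr = 215 m.
In 7 revolutions: L = 7·2πr = 1500 m.

L ≈ 1.50 km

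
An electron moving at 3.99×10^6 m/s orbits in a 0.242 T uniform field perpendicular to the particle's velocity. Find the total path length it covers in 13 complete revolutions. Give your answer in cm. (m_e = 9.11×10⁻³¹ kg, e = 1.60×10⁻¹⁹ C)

L ≈ 0.767 cm

r = mv/(qB) = 9.39×10^-5 m, so one revolution covers 2πr = 5.90×10^-4 m.
In 13 revolutions: L = 13·2πr = 7.67×10^-3 m.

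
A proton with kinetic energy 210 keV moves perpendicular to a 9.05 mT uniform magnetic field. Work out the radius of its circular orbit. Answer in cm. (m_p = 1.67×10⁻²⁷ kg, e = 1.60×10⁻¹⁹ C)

Convert the energy: K = 210 keV = 3.36×10^-14 J.
v = √(2K/m) = √(2·3.36×10^-14/1.67×10^-27) = 6.34×10^6 m/s.
r = mv/(qB) = (1.67×10^-27)(6.34×10^6) / [(1×1.60×10^-19)(9.05×10^-3)] = 7.32 m.

r ≈ 732 cm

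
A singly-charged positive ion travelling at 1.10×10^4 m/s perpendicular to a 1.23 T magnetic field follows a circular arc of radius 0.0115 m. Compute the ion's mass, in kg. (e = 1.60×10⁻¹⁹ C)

qvB = mv²/r ⇒ m = qBr/v.
m = (1×1.60×10^-19)(1.23)(0.0115) / (1.10×10^4) = 2.06×10^-25 kg.

m ≈ 2.06×10^-25 kg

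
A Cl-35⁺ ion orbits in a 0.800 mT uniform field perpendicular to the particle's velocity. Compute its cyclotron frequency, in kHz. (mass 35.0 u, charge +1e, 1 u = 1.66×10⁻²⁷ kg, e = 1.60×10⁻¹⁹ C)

f = qB/(2πm) = (1×1.60×10^-19)(8.00×10^-4) / [2π(5.81×10^-26)] = 351 Hz.

f ≈ 0.351 kHz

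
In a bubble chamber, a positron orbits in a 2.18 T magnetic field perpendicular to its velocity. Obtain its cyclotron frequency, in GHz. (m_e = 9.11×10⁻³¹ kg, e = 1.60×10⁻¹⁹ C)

f = qB/(2πm) = (1×1.60×10^-19)(2.18) / [2π(9.11×10^-31)] = 6.09×10^10 Hz.

f ≈ 60.9 GHz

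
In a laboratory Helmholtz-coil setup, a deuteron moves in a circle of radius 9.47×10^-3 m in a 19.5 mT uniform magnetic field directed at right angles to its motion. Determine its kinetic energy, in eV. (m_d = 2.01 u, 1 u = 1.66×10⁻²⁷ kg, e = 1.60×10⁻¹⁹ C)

K ≈ 0.818 eV

v = qBr/m = (1×1.60×10^-19)(0.0195)(9.47×10^-3) / (3.34×10^-27) = 8860 m/s.
K = ½mv² = 0.5·(3.34×10^-27)·(8860)² = 1.31×10^-19 J = 0.818 eV.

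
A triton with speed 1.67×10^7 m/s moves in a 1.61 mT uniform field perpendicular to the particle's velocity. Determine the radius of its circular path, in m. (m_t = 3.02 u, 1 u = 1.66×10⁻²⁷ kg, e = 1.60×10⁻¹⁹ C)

The magnetic force provides the centripetal force: qvB = mv²/r, so r = mv/(qB).
r = (5.01×10^-27 kg)(1.67×10^7 m/s) / [(1×1.60×10^-19 C)(1.61×10^-3 T)] = 325 m.

r ≈ 325 m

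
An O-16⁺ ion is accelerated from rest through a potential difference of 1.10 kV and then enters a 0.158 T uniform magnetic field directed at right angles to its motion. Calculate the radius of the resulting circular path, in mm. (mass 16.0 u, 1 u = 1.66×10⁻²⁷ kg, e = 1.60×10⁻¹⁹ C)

r ≈ 121 mm

The kinetic energy gained is K = qV = (1×1.60×10^-19)(1100) = 1.76×10^-16 J.
v = √(2K/m) = 1.15×10^5 m/s.
r = mv/(qB) = (2.66×10^-26)(1.15×10^5) / [(1×1.60×10^-19)(0.158)] = 0.121 m.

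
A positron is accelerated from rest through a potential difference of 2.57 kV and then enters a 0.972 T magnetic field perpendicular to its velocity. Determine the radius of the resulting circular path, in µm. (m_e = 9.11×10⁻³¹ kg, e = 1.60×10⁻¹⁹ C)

The kinetic energy gained is K = qV = (1×1.60×10^-19)(2570) = 4.11×10^-16 J.
v = √(2K/m) = 3.00×10^7 m/s.
r = mv/(qB) = (9.11×10^-31)(3.00×10^7) / [(1×1.60×10^-19)(0.972)] = 1.76×10^-4 m.

r ≈ 176 µm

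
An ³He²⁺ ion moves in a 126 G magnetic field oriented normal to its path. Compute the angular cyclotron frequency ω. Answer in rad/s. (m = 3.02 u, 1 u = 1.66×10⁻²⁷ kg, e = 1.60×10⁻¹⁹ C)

ω = qB/m = (2×1.60×10^-19)(0.0126) / (5.01×10^-27) = 8.04×10^5 rad/s.

ω ≈ 8.04×10^5 rad/s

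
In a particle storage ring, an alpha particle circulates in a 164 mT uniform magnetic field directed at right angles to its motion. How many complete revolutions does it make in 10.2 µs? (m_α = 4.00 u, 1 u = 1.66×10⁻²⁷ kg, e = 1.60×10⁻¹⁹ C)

T = 2πm/(qB) = 2π(6.64×10^-27) / [(2×1.60×10^-19)(0.164)] = 7.9498×10^-7 s.
N = t/T = 1.02×10^-5 / 7.9498×10^-7 ≈ 12.83, so 12 complete revolutions.

N = 12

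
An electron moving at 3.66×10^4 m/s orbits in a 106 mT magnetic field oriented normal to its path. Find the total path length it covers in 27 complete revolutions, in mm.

r = mv/(qB) = 1.97×10^-6 m, so one revolution covers 2πr = 1.24×10^-5 m.
In 27 revolutions: L = 27·2πr = 3.34×10^-4 m.

L ≈ 0.334 mm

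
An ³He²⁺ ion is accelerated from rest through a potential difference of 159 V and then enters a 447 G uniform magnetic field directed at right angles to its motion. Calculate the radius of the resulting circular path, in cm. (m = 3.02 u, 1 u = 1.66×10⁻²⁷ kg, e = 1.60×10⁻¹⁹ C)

The kinetic energy gained is K = qV = (2×1.60×10^-19)(159) = 5.09×10^-17 J.
v = √(2K/m) = 1.42×10^5 m/s.
r = mv/(qB) = (5.01×10^-27)(1.42×10^5) / [(2×1.60×10^-19)(0.0447)] = 0.0499 m.

r ≈ 4.99 cm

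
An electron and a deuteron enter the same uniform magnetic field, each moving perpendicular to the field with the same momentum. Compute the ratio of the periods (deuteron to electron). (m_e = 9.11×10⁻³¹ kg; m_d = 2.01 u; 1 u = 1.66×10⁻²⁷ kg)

ratio ≈ 3660

T = 2πm/(qB) is independent of speed, so T₂/T₁ = (m₂/q₂)/(m₁/q₁).
T_{deuteron}/T_{electron} = (3.34×10^-27/1e) / (9.11×10^-31/1e) = 3660.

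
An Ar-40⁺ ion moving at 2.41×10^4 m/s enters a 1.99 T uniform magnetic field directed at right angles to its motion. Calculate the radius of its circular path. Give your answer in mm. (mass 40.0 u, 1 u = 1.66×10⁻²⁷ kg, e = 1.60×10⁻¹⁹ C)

r ≈ 5.03 mm

The magnetic force provides the centripetal force: qvB = mv²/r, so r = mv/(qB).
r = (6.64×10^-26 kg)(2.41×10^4 m/s) / [(1×1.60×10^-19 C)(1.99 T)] = 5.03×10^-3 m.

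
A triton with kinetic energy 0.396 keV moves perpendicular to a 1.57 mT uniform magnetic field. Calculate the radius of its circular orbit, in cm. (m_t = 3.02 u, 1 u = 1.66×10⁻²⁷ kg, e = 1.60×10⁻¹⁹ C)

r ≈ 317 cm

Convert the energy: K = 0.396 keV = 6.34×10^-17 J.
v = √(2K/m) = √(2·6.34×10^-17/5.01×10^-27) = 1.59×10^5 m/s.
r = mv/(qB) = (5.01×10^-27)(1.59×10^5) / [(1×1.60×10^-19)(1.57×10^-3)] = 3.17 m.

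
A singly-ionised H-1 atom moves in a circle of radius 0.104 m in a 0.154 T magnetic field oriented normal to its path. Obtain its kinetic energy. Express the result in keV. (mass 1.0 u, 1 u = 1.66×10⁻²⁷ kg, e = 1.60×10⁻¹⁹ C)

v = qBr/m = (1×1.60×10^-19)(0.154)(0.104) / (1.66×10^-27) = 1.54×10^6 m/s.
K = ½mv² = 0.5·(1.66×10^-27)·(1.54×10^6)² = 1.98×10^-15 J = 12.4 keV.

K ≈ 12.4 keV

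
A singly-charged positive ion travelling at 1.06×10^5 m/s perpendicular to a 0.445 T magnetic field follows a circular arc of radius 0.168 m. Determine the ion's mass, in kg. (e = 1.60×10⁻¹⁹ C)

qvB = mv²/r ⇒ m = qBr/v.
m = (1×1.60×10^-19)(0.445)(0.168) / (1.06×10^5) = 1.13×10^-25 kg.

m ≈ 1.13×10^-25 kg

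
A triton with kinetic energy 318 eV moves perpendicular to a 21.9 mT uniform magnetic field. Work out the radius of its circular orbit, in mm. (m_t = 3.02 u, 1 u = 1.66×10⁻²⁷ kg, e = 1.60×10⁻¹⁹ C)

r ≈ 204 mm

Convert the energy: K = 318 eV = 5.09×10^-17 J.
v = √(2K/m) = √(2·5.09×10^-17/5.01×10^-27) = 1.42×10^5 m/s.
r = mv/(qB) = (5.01×10^-27)(1.42×10^5) / [(1×1.60×10^-19)(0.0219)] = 0.204 m.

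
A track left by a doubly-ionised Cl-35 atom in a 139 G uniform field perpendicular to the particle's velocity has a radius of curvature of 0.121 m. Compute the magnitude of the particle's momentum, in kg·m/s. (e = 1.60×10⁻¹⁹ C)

Since qvB = mv²/r, the momentum p = mv = qBr.
p = (2×1.60×10^-19)(0.0139)(0.121) = 5.38×10^-22 kg·m/s.

p ≈ 5.38×10^-22 kg·m/s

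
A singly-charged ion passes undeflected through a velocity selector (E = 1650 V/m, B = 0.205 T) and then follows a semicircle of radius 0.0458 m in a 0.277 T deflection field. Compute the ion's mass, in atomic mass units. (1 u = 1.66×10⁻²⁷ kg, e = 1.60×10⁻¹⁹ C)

m ≈ 152 u

v = E/B₁ = 8050 m/s.
From r = mv/(qB₂), m = qB₂r/v = (1×1.60×10^-19)(0.277)(0.0458) / (8050) = 2.52×10^-25 kg.
In atomic mass units: m = 2.52×10^-25 / 1.66×10^-27 = 152 u.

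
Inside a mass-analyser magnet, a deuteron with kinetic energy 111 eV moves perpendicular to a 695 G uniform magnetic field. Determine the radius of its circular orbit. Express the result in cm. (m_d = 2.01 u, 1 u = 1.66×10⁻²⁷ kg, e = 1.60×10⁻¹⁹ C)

Convert the energy: K = 111 eV = 1.78×10^-17 J.
v = √(2K/m) = √(2·1.78×10^-17/3.34×10^-27) = 1.03×10^5 m/s.
r = mv/(qB) = (3.34×10^-27)(1.03×10^5) / [(1×1.60×10^-19)(0.0695)] = 0.0310 m.

r ≈ 3.10 cm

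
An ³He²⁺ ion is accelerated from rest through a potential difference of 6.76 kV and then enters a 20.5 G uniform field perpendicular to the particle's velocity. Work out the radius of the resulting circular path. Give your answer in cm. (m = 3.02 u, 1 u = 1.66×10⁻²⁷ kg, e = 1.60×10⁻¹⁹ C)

r ≈ 710 cm

The kinetic energy gained is K = qV = (2×1.60×10^-19)(6760) = 2.16×10^-15 J.
v = √(2K/m) = 9.29×10^5 m/s.
r = mv/(qB) = (5.01×10^-27)(9.29×10^5) / [(2×1.60×10^-19)(2.05×10^-3)] = 7.10 m.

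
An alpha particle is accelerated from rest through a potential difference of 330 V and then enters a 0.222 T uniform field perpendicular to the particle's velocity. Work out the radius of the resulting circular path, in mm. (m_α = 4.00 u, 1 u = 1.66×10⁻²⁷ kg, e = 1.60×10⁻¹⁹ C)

r ≈ 16.7 mm

The kinetic energy gained is K = qV = (2×1.60×10^-19)(330) = 1.06×10^-16 J.
v = √(2K/m) = 1.78×10^5 m/s.
r = mv/(qB) = (6.64×10^-27)(1.78×10^5) / [(2×1.60×10^-19)(0.222)] = 0.0167 m.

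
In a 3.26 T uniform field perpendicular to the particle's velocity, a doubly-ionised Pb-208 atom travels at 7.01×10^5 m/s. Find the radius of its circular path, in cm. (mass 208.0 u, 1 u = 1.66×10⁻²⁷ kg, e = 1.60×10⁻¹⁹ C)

r ≈ 23.2 cm

The magnetic force provides the centripetal force: qvB = mv²/r, so r = mv/(qB).
r = (3.45×10^-25 kg)(7.01×10^5 m/s) / [(2×1.60×10^-19 C)(3.26 T)] = 0.232 m.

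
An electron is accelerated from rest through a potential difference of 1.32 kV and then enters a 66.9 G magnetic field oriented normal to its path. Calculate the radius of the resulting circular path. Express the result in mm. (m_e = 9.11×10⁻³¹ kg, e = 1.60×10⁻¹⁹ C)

The kinetic energy gained is K = qV = (1×1.60×10^-19)(1320) = 2.11×10^-16 J.
v = √(2K/m) = 2.15×10^7 m/s.
r = mv/(qB) = (9.11×10^-31)(2.15×10^7) / [(1×1.60×10^-19)(6.69×10^-3)] = 0.0183 m.

r ≈ 18.3 mm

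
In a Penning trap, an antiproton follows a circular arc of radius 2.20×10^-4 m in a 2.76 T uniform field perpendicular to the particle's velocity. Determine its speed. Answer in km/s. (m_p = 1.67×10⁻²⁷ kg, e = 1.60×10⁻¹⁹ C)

v ≈ 58.2 km/s

From qvB = mv²/r, v = qBr/m.
v = (1×1.60×10^-19)(2.76)(2.20×10^-4) / (1.67×10^-27) = 5.82×10^4 m/s.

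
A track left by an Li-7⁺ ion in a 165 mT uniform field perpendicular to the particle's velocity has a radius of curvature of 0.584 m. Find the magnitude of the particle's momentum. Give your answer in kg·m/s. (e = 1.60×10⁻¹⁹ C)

Since qvB = mv²/r, the momentum p = mv = qBr.
p = (1×1.60×10^-19)(0.165)(0.584) = 1.54×10^-20 kg·m/s.

p ≈ 1.54×10^-20 kg·m/s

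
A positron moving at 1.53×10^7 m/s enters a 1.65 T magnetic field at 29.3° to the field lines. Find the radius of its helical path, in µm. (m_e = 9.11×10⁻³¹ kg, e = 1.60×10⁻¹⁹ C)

r ≈ 25.8 µm

Only the perpendicular component v⊥ = v sin29.3° = 7.49×10^6 m/s is bent by the field.
r = m v⊥ /(qB) = (9.11×10^-31)(7.49×10^6) / [(1×1.60×10^-19)(1.65)] = 2.58×10^-5 m.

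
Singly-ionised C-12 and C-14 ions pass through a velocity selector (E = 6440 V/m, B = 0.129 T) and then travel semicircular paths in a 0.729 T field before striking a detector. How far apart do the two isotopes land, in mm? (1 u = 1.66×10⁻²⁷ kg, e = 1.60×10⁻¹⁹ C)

Δd ≈ 2.84 mm

Both emerge at v = E/B₁ = 4.99×10^4 m/s.
r = mv/(qB₂), so r₁ = 8.53×10^-3 m and r₂ = 9.95×10^-3 m, giving Δr = 1.42×10^-3 m.
After a semicircle each ion lands a diameter 2r from the entry slit, so the separation is 2Δr = 2.84×10^-3 m.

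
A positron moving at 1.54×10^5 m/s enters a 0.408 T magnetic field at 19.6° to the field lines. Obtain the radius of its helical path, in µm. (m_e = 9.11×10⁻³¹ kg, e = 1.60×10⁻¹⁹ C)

r ≈ 0.721 µm

Only the perpendicular component v⊥ = v sin19.6° = 5.17×10^4 m/s is bent by the field.
r = m v⊥ /(qB) = (9.11×10^-31)(5.17×10^4) / [(1×1.60×10^-19)(0.408)] = 7.21×10^-7 m.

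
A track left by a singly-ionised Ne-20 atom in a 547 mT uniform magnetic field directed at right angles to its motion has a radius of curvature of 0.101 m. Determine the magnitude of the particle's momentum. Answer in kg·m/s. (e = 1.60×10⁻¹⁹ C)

p ≈ 8.84×10^-21 kg·m/s

Since qvB = mv²/r, the momentum p = mv = qBr.
p = (1×1.60×10^-19)(0.547)(0.101) = 8.84×10^-21 kg·m/s.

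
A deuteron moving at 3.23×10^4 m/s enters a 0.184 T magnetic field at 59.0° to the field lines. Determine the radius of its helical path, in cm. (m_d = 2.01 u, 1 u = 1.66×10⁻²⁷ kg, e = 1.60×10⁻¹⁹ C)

Only the perpendicular component v⊥ = v sin59.0° = 2.77×10^4 m/s is bent by the field.
r = m v⊥ /(qB) = (3.34×10^-27)(2.77×10^4) / [(1×1.60×10^-19)(0.184)] = 3.14×10^-3 m.

r ≈ 0.314 cm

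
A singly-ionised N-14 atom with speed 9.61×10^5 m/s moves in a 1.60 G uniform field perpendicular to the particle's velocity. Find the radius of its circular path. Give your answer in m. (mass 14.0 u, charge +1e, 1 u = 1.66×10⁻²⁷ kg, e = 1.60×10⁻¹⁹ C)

r ≈ 872 m

The magnetic force provides the centripetal force: qvB = mv²/r, so r = mv/(qB).
r = (2.32×10^-26 kg)(9.61×10^5 m/s) / [(1×1.60×10^-19 C)(1.60×10^-4 T)] = 872 m.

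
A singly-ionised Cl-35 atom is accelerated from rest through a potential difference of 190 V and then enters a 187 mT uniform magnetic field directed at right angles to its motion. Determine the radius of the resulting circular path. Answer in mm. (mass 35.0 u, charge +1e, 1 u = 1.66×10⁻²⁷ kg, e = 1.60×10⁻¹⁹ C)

The kinetic energy gained is K = qV = (1×1.60×10^-19)(190) = 3.04×10^-17 J.
v = √(2K/m) = 3.23×10^4 m/s.
r = mv/(qB) = (5.81×10^-26)(3.23×10^4) / [(1×1.60×10^-19)(0.187)] = 0.0628 m.

r ≈ 62.8 mm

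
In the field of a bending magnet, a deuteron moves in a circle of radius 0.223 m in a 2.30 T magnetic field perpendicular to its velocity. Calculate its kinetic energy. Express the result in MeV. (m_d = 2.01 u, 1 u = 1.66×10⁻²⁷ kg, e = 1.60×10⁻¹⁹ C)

v = qBr/m = (1×1.60×10^-19)(2.30)(0.223) / (3.34×10^-27) = 2.46×10^7 m/s.
K = ½mv² = 0.5·(3.34×10^-27)·(2.46×10^7)² = 1.01×10^-12 J = 6.31 MeV.

K ≈ 6.31 MeV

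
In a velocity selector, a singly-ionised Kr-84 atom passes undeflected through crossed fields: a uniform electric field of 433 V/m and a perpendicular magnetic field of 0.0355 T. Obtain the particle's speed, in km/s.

v ≈ 12.2 km/s

For zero net force, qE = qvB, so v = E/B.
v = (433) / (0.0355) = 1.22×10^4 m/s.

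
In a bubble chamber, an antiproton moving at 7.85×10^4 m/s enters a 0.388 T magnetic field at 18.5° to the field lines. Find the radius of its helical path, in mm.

Only the perpendicular component v⊥ = v sin18.5° = 2.49×10^4 m/s is bent by the field.
r = m v⊥ /(qB) = (1.67×10^-27)(2.49×10^4) / [(1×1.60×10^-19)(0.388)] = 6.70×10^-4 m.

r ≈ 0.670 mm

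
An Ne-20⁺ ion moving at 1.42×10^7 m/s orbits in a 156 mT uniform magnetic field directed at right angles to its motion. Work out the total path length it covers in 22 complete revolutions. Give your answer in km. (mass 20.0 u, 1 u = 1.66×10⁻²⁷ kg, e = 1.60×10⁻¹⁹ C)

r = mv/(qB) = 18.9 m, so one revolution covers 2πr = 119 m.
In 22 revolutions: L = 22·2πr = 2610 m.

L ≈ 2.61 km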